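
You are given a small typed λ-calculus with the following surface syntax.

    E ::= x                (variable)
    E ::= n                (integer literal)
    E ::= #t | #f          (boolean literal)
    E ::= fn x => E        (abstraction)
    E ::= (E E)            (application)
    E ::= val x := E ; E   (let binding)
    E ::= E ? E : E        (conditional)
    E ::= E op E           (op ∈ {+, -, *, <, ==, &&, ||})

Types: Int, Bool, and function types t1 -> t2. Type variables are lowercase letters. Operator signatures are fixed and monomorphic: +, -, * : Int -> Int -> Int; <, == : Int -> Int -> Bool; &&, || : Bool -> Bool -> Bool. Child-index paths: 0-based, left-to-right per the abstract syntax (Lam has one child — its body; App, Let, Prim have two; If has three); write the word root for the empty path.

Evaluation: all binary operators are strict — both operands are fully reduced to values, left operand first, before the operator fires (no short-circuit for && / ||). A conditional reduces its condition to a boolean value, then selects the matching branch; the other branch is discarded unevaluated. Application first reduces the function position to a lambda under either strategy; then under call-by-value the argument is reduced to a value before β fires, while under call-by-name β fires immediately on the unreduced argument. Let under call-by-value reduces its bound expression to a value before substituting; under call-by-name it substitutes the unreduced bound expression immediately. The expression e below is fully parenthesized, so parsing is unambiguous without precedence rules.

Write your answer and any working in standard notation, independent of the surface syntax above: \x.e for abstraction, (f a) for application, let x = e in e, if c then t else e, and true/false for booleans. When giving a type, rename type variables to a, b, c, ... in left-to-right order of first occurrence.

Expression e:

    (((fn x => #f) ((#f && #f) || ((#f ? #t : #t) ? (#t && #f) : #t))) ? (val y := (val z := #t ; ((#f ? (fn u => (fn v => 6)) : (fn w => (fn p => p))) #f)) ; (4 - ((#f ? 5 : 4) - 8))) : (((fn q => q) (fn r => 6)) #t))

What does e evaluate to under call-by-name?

Working:
step 0: (if ((\x.false) ((false && false) || (if (if false then true else true) then (true && false) else true))) then (let y = (let z = true in ((if false then (\u.(\v.6)) else (\w.(\p.p))) false)) in (4 - ((if false then 5 else 4) - 8))) else (((\q.q) (\r.6)) true))
step 1: [beta@0] (if false then (let y = (let z = true in ((if false then (\u.(\v.6)) else (\w.(\p.p))) false)) in (4 - ((if false then 5 else 4) - 8))) else (((\q.q) (\r.6)) true))
step 2: [if@root] (((\q.q) (\r.6)) true)
step 3: [beta@0] ((\r.6) true)
step 4: [beta@root] 6

Answer: 6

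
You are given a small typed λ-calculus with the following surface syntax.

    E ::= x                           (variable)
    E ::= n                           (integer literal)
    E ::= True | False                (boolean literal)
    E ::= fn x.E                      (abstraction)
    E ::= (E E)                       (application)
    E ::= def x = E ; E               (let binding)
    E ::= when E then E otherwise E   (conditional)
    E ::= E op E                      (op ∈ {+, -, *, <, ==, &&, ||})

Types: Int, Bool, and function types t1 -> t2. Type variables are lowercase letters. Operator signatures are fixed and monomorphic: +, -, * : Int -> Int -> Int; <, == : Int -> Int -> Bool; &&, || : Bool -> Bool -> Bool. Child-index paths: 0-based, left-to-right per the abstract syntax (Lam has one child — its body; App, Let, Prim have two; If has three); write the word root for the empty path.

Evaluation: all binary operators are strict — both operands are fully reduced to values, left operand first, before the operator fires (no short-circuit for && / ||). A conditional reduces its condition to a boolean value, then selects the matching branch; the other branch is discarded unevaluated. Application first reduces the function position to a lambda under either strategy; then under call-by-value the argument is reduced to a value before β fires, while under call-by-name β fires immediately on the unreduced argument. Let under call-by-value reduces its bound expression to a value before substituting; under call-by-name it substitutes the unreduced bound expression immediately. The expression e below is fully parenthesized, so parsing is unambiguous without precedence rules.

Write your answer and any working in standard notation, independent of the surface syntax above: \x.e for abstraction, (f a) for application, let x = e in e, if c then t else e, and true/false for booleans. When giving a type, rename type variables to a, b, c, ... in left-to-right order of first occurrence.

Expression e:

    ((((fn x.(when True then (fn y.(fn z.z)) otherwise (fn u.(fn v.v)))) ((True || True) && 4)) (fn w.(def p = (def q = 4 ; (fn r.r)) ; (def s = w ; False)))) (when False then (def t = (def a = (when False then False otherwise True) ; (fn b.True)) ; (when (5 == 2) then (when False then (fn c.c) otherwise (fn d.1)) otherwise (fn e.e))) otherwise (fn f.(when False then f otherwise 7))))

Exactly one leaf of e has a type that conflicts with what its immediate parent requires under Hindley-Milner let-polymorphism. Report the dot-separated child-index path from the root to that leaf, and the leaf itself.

Answer: 0.0.1.1 : 4

Working:
  unify Bool ~ Bool
z : c
\z._ : c -> c
\y._ : b -> c -> c
v : e
\v._ : e -> e
\u._ : d -> e -> e
  unify b -> c -> c ~ d -> e -> e
  unify b ~ d
  unify c -> c ~ e -> e
  unify c ~ e
  unify e ~ e
\x._ : a -> d -> e -> e
  unify Bool ~ Bool
  unify Bool ~ Bool
  unify Bool ~ Bool
  unify Int ~ Bool
  FAIL: mismatch Int ~ Bool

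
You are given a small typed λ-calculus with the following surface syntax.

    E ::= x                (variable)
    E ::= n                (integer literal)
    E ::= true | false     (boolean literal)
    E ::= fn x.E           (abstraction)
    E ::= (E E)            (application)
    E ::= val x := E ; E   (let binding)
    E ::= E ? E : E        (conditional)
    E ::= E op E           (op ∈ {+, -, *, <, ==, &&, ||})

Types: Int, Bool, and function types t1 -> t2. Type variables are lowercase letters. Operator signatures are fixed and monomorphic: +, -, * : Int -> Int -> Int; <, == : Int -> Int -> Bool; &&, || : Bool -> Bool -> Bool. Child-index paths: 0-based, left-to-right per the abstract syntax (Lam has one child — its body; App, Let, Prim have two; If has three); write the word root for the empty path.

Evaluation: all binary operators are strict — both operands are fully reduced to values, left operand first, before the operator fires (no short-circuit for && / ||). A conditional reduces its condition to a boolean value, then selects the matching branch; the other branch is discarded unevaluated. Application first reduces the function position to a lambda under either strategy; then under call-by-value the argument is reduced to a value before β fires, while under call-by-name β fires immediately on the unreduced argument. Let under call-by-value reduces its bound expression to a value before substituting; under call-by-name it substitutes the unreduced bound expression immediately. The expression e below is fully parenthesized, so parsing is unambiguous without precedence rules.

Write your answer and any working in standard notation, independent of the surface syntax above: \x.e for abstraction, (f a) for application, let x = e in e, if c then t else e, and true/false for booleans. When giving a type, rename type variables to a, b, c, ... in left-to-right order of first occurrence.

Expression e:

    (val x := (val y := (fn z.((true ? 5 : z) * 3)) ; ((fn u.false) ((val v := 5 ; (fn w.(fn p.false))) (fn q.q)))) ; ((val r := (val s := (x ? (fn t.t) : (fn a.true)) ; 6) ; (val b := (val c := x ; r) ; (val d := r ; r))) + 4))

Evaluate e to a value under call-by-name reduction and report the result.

Answer: 10

Derivation:
step 0: (let x = (let y = (\z.((if true then 5 else z) * 3)) in ((\u.false) ((let v = 5 in (\w.(\p.false))) (\q.q)))) in ((let r = (let s = (if x then (\t.t) else (\a.true)) in 6) in (let b = (let c = x in r) in (let d = r in r))) + 4))
step 1: [let@root] ((let r = (let s = (if (let y = (\z.((if true then 5 else z) * 3)) in ((\u.false) ((let v = 5 in (\w.(\p.false))) (\q.q)))) then (\t.t) else (\a.true)) in 6) in (let b = (let c = (let y = (\z.((if true then 5 else z) * 3)) in ((\u.false) ((let v = 5 in (\w.(\p.false))) (\q.q)))) in r) in (let d = r in r))) + 4)
step 2: [let@0] ((let b = (let c = (let y = (\z.((if true then 5 else z) * 3)) in ((\u.false) ((let v = 5 in (\w.(\p.false))) (\q.q)))) in (let s = (if (let y = (\z.((if true then 5 else z) * 3)) in ((\u.false) ((let v = 5 in (\w.(\p.false))) (\q.q)))) then (\t.t) else (\a.true)) in 6)) in (let d = (let s = (if (let y = (\z.((if true then 5 else z) * 3)) in ((\u.false) ((let v = 5 in (\w.(\p.false))) (\q.q)))) then (\t.t) else (\a.true)) in 6) in (let s = (if (let y = (\z.((if true then 5 else z) * 3)) in ((\u.false) ((let v = 5 in (\w.(\p.false))) (\q.q)))) then (\t.t) else (\a.true)) in 6))) + 4)
step 3: [let@0] ((let d = (let s = (if (let y = (\z.((if true then 5 else z) * 3)) in ((\u.false) ((let v = 5 in (\w.(\p.false))) (\q.q)))) then (\t.t) else (\a.true)) in 6) in (let s = (if (let y = (\z.((if true then 5 else z) * 3)) in ((\u.false) ((let v = 5 in (\w.(\p.false))) (\q.q)))) then (\t.t) else (\a.true)) in 6)) + 4)
step 4: [let@0] ((let s = (if (let y = (\z.((if true then 5 else z) * 3)) in ((\u.false) ((let v = 5 in (\w.(\p.false))) (\q.q)))) then (\t.t) else (\a.true)) in 6) + 4)
step 5: [let@0] (6 + 4)
step 6: [delta@root] 10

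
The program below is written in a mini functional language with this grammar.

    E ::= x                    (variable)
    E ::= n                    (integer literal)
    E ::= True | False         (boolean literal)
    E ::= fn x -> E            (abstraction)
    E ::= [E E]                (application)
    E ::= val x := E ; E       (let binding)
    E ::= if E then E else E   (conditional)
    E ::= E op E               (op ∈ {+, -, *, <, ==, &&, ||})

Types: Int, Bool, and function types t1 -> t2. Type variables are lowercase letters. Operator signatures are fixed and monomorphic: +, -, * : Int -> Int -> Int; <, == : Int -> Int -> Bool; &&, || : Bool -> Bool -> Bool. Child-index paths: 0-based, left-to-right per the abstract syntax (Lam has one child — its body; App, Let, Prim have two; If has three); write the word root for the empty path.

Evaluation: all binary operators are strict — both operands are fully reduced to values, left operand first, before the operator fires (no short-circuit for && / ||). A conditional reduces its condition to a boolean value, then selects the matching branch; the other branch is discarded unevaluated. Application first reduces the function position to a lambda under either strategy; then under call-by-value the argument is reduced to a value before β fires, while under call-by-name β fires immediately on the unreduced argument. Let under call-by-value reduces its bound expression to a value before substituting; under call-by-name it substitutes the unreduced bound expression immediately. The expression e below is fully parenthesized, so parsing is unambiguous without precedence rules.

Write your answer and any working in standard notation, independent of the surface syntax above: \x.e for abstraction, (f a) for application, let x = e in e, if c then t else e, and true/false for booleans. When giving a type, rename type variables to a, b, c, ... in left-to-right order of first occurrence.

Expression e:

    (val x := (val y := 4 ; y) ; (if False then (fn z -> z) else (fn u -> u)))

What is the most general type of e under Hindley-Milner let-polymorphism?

Derivation:
let y : Int
y : Int
let x : Int
  unify Bool ~ Bool
z : a
\z._ : a -> a
u : b
\u._ : b -> b
  unify a -> a ~ b -> b
  unify a ~ b
  unify b ~ b

Answer: a -> a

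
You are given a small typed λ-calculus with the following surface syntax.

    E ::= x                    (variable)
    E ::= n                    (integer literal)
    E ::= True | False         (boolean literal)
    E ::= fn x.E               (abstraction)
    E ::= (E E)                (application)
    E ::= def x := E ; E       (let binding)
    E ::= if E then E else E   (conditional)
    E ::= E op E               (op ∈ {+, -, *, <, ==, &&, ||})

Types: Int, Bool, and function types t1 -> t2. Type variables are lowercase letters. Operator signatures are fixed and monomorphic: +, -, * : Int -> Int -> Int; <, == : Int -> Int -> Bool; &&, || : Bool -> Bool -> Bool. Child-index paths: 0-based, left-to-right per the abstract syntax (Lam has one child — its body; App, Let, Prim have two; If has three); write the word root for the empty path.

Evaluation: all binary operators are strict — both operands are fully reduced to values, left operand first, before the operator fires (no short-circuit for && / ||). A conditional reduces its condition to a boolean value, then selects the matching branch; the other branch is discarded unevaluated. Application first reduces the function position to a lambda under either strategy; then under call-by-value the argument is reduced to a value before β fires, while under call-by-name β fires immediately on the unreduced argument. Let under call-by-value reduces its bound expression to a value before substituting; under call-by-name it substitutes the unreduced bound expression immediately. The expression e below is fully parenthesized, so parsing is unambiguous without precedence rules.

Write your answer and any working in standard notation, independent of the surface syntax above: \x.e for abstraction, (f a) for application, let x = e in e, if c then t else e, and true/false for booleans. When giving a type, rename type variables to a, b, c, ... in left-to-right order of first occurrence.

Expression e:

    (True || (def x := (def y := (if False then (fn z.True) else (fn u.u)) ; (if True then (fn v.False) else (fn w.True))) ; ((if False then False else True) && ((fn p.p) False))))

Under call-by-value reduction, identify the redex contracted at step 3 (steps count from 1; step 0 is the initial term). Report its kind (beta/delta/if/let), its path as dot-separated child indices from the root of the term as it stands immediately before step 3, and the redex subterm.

Trace:
step 0: (true || (let x = (let y = (if false then (\z.true) else (\u.u)) in (if true then (\v.false) else (\w.true))) in ((if false then false else true) && ((\p.p) false))))
step 1: [if@1.0.0] (true || (let x = (let y = (\u.u) in (if true then (\v.false) else (\w.true))) in ((if false then false else true) && ((\p.p) false))))
step 2: [let@1.0] (true || (let x = (if true then (\v.false) else (\w.true)) in ((if false then false else true) && ((\p.p) false))))
step 3: [if@1.0] (true || (let x = (\v.false) in ((if false then false else true) && ((\p.p) false))))

Answer: if at 1.0 : (if true then (\v.false) else (\w.true))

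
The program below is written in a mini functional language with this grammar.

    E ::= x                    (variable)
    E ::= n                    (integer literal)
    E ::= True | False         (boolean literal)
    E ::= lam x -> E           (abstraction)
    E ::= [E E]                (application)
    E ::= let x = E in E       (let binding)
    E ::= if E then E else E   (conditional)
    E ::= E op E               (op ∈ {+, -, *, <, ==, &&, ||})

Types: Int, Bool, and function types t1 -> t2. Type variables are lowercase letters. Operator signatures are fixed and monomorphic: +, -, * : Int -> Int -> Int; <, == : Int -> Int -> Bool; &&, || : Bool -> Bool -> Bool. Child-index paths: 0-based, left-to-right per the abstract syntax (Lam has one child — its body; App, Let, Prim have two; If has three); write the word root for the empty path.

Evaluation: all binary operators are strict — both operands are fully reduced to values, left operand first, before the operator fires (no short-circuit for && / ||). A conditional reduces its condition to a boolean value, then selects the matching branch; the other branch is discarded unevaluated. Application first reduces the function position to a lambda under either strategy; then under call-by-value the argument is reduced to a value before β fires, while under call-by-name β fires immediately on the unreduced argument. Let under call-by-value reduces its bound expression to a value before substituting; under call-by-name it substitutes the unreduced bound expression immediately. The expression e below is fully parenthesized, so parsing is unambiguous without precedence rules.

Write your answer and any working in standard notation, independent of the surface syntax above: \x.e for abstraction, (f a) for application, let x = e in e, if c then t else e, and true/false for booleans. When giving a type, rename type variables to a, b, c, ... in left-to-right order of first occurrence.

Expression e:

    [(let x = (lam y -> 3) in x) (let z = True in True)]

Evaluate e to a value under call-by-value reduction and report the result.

Derivation:
step 0: ((let x = (\y.3) in x) (let z = true in true))
step 1: [let@0] ((\y.3) (let z = true in true))
step 2: [let@1] ((\y.3) true)
step 3: [beta@root] 3

Answer: 3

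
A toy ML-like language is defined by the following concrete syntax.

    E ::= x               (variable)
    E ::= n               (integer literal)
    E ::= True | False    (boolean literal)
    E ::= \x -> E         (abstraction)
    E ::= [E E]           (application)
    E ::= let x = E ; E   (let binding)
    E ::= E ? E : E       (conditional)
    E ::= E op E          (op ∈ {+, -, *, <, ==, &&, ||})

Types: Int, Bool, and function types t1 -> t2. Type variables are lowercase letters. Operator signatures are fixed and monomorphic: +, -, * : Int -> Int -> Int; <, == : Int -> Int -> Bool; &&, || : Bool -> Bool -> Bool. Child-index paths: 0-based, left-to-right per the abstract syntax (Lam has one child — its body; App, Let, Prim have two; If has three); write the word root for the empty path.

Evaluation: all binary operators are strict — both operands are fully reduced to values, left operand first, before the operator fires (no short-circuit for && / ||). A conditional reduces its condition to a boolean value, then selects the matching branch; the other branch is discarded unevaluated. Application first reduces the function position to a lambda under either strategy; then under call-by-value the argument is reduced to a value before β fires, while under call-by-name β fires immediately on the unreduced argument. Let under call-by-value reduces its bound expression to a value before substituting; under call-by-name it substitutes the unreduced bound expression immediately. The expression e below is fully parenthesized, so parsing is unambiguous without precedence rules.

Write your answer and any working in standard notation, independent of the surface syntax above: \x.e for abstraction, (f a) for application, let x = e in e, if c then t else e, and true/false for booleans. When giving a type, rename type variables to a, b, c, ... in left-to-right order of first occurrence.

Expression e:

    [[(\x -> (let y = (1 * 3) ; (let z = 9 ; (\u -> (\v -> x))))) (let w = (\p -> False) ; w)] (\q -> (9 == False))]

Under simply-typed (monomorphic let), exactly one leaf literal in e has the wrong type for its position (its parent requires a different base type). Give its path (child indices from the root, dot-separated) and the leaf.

Answer: 1.0.1 : false

Trace:
  unify Int ~ Int
  unify Int ~ Int
let y : Int
let z : Int
x : a
\v._ : c -> a
\u._ : b -> c -> a
\x._ : a -> b -> c -> a
\p._ : d -> Bool
let w : d -> Bool
w : d -> Bool
  unify a -> b -> c -> a ~ (d -> Bool) -> e
  unify a ~ d -> Bool
  unify b -> c -> d -> Bool ~ e
_ _ : b -> c -> d -> Bool
  unify Int ~ Int
  unify Bool ~ Int
  FAIL: mismatch Bool ~ Int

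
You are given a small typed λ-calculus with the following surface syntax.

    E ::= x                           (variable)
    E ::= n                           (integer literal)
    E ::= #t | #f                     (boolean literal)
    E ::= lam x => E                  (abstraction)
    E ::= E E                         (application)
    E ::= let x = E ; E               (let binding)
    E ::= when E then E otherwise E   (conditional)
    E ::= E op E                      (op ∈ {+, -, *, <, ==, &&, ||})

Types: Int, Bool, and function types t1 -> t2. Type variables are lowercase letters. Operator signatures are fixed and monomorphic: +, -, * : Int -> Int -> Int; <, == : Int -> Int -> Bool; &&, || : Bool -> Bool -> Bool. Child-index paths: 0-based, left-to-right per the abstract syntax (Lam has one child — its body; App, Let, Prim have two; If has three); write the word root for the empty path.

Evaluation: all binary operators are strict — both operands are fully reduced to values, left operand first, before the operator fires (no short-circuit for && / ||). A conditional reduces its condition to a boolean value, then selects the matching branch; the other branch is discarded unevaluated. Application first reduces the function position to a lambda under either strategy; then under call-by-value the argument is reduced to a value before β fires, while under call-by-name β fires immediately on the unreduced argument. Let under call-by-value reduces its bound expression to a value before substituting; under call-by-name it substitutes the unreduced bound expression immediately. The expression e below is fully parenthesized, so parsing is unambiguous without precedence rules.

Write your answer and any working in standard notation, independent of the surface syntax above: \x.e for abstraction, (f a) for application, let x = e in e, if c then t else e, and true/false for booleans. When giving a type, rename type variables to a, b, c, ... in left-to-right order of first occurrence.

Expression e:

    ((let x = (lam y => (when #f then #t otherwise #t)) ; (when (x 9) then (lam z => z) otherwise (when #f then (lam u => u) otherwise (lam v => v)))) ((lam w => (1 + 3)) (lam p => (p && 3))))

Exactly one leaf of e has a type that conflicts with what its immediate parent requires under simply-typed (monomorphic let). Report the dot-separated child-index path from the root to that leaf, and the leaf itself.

Working:
  unify Bool ~ Bool
  unify Bool ~ Bool
\y._ : a -> Bool
let x : a -> Bool
x : a -> Bool
  unify a -> Bool ~ Int -> b
  unify a ~ Int
  unify Bool ~ b
_ _ : Bool
  unify Bool ~ Bool
z : c
\z._ : c -> c
  unify Bool ~ Bool
u : d
\u._ : d -> d
v : e
\v._ : e -> e
  unify d -> d ~ e -> e
  unify d ~ e
  unify e ~ e
  unify c -> c ~ e -> e
  unify c ~ e
  unify e ~ e
  unify Int ~ Int
  unify Int ~ Int
\w._ : f -> Int
p : g
  unify g ~ Bool
  unify Int ~ Bool
  FAIL: mismatch Int ~ Bool

Answer: 1.1.0.1 : 3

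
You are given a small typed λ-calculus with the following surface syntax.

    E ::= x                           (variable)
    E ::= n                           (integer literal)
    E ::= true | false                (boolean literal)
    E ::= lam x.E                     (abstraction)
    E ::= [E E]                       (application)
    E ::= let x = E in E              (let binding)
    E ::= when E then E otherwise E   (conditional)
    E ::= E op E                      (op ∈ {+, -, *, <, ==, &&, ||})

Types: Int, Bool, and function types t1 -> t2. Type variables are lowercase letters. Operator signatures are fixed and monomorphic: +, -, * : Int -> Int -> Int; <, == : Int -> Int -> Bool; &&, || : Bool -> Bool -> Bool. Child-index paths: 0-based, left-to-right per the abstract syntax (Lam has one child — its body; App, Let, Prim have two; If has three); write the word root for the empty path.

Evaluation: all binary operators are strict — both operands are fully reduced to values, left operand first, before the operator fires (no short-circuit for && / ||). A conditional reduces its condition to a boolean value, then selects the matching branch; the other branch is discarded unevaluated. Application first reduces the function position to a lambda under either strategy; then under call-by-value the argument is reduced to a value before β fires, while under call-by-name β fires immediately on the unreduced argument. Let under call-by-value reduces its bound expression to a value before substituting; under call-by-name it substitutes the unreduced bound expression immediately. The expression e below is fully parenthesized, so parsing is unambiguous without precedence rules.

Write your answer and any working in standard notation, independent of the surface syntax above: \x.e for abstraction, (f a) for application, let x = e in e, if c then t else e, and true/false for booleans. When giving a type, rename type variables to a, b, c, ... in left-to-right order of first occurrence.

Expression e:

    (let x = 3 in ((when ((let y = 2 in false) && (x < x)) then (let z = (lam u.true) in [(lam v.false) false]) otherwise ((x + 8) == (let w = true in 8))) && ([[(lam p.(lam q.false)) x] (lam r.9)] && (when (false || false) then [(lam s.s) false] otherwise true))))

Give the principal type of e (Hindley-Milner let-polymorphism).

Derivation:
let x : Int
let y : Int
  unify Bool ~ Bool
x : Int
  unify Int ~ Int
x : Int
  unify Int ~ Int
  unify Bool ~ Bool
  unify Bool ~ Bool
\u._ : a -> Bool
let z : forall. a -> Bool
\v._ : b -> Bool
  unify b -> Bool ~ Bool -> c
  unify b ~ Bool
  unify Bool ~ c
_ _ : Bool
x : Int
  unify Int ~ Int
  unify Int ~ Int
  unify Int ~ Int
let w : Bool
  unify Int ~ Int
  unify Bool ~ Bool
  unify Bool ~ Bool
\q._ : e -> Bool
\p._ : d -> e -> Bool
x : Int
  unify d -> e -> Bool ~ Int -> f
  unify d ~ Int
  unify e -> Bool ~ f
_ _ : e -> Bool
\r._ : g -> Int
  unify e -> Bool ~ (g -> Int) -> h
  unify e ~ g -> Int
  unify Bool ~ h
_ _ : Bool
  unify Bool ~ Bool
  unify Bool ~ Bool
  unify Bool ~ Bool
  unify Bool ~ Bool
s : i
\s._ : i -> i
  unify i -> i ~ Bool -> j
  unify i ~ Bool
  unify Bool ~ j
_ _ : Bool
  unify Bool ~ Bool
  unify Bool ~ Bool
  unify Bool ~ Bool

Answer: Bool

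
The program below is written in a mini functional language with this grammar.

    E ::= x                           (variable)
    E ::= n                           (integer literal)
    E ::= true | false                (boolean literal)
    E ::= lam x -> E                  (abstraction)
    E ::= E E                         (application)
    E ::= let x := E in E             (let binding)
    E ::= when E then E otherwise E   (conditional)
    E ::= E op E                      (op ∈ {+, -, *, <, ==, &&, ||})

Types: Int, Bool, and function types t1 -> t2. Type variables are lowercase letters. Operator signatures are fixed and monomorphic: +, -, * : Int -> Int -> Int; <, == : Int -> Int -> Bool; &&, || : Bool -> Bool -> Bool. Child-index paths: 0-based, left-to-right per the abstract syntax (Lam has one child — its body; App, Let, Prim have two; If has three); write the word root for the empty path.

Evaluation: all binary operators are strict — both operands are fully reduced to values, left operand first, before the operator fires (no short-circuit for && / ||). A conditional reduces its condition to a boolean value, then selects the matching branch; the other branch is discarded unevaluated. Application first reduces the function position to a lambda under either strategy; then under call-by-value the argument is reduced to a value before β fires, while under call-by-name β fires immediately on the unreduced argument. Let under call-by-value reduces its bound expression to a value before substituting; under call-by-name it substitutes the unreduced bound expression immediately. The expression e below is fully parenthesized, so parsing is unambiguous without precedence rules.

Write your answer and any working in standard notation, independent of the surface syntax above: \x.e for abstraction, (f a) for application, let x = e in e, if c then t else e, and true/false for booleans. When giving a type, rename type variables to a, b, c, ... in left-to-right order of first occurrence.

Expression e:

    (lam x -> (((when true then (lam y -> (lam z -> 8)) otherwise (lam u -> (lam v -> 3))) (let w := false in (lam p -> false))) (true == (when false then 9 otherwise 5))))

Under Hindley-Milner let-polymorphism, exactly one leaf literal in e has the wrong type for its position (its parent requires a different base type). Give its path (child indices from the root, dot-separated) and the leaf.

Answer: 0.1.0 : true

Trace:
  unify Bool ~ Bool
\z._ : c -> Int
\y._ : b -> c -> Int
\v._ : e -> Int
\u._ : d -> e -> Int
  unify b -> c -> Int ~ d -> e -> Int
  unify b ~ d
  unify c -> Int ~ e -> Int
  unify c ~ e
  unify Int ~ Int
let w : Bool
\p._ : f -> Bool
  unify d -> e -> Int ~ (f -> Bool) -> g
  unify d ~ f -> Bool
  unify e -> Int ~ g
_ _ : e -> Int
  unify Bool ~ Int
  FAIL: mismatch Bool ~ Int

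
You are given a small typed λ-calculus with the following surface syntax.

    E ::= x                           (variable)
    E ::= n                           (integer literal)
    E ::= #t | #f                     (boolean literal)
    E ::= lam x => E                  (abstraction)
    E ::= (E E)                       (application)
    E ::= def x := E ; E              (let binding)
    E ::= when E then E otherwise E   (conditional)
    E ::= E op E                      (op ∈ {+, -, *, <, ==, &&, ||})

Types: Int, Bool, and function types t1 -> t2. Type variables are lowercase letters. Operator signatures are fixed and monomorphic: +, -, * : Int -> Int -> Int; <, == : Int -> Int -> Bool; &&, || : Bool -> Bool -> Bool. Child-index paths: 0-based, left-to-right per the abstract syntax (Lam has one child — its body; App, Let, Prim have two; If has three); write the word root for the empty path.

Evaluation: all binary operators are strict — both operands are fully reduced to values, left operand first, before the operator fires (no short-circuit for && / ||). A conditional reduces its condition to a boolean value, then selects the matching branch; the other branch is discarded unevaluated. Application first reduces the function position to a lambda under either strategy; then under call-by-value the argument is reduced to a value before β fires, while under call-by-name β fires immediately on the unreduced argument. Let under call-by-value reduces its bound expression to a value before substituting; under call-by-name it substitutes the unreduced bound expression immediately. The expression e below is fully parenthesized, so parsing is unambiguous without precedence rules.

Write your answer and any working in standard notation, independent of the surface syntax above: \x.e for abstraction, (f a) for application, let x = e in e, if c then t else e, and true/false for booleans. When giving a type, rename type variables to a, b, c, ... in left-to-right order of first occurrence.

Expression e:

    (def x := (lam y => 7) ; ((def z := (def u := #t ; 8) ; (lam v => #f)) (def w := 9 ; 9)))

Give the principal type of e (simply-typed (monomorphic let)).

Trace:
\y._ : a -> Int
let x : a -> Int
let u : Bool
let z : Int
\v._ : b -> Bool
let w : Int
  unify b -> Bool ~ Int -> c
  unify b ~ Int
  unify Bool ~ c
_ _ : Bool

Answer: Bool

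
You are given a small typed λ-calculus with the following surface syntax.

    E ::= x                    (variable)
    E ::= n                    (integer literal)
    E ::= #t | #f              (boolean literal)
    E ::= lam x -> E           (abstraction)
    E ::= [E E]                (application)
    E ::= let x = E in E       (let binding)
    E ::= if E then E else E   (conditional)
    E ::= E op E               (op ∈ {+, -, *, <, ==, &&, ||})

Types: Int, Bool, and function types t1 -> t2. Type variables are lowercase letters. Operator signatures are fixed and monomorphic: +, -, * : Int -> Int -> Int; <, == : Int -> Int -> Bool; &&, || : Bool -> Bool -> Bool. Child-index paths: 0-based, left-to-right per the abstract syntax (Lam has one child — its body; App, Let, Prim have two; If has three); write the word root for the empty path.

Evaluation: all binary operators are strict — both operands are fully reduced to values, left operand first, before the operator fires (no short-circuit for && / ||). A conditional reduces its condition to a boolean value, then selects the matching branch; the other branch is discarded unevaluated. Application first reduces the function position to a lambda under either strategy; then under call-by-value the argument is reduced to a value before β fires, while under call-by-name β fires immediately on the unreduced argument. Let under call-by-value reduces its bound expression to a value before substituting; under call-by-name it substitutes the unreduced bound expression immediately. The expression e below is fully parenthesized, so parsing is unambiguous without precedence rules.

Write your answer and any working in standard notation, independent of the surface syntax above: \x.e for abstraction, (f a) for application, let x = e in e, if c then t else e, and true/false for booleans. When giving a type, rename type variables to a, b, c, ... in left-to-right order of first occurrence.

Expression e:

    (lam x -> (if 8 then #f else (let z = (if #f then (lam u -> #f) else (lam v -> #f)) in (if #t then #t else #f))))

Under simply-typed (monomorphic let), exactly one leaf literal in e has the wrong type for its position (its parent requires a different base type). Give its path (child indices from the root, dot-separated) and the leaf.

Answer: 0.0 : 8

Trace:
  unify Int ~ Bool
  FAIL: mismatch Int ~ Bool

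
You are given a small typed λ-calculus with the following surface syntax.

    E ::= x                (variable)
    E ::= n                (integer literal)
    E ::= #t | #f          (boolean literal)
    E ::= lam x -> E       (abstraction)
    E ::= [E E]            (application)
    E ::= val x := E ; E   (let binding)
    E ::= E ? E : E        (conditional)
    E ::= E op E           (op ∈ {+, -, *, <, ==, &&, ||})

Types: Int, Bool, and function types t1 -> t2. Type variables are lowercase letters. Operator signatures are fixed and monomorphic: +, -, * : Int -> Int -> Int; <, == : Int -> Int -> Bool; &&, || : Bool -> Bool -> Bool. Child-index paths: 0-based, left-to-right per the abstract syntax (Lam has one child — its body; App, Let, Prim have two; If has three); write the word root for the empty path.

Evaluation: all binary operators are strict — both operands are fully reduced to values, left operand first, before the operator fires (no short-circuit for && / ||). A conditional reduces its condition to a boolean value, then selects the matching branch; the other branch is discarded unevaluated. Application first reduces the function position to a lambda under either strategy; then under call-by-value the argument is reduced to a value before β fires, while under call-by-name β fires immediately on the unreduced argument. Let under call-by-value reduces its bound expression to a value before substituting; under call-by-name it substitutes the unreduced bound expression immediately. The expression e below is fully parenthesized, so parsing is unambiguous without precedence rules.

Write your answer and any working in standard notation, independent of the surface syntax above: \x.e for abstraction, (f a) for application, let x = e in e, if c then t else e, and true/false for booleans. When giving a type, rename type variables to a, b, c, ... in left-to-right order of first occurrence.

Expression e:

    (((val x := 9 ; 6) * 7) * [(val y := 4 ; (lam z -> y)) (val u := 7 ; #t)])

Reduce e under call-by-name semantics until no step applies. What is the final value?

Answer: 168

Derivation:
step 0: (((let x = 9 in 6) * 7) * ((let y = 4 in (\z.y)) (let u = 7 in true)))
step 1: [let@0.0] ((6 * 7) * ((let y = 4 in (\z.y)) (let u = 7 in true)))
step 2: [delta@0] (42 * ((let y = 4 in (\z.y)) (let u = 7 in true)))
step 3: [let@1.0] (42 * ((\z.4) (let u = 7 in true)))
step 4: [beta@1] (42 * 4)
step 5: [delta@root] 168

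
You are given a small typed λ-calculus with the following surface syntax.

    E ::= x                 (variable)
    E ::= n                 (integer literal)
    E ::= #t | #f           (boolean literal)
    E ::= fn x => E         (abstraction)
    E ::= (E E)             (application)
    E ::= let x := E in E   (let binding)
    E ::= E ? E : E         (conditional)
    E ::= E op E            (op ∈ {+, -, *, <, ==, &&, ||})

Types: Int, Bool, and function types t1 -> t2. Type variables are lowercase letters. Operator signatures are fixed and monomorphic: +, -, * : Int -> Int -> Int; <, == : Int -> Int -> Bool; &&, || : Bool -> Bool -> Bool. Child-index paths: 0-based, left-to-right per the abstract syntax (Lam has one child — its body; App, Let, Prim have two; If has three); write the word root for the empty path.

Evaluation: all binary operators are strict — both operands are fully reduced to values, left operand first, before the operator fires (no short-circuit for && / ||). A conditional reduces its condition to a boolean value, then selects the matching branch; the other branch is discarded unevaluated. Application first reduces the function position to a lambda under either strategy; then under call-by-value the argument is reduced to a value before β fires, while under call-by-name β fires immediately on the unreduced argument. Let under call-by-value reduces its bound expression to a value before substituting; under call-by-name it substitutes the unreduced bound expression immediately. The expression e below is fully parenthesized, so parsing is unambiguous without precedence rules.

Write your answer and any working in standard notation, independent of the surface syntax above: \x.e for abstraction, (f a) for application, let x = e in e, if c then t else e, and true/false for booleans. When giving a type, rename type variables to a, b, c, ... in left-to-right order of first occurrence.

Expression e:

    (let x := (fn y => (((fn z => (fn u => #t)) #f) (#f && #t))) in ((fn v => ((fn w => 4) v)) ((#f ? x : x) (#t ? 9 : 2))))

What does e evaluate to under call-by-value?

Answer: 4

Working:
step 0: (let x = (\y.(((\z.(\u.true)) false) (false && true))) in ((\v.((\w.4) v)) ((if false then x else x) (if true then 9 else 2))))
step 1: [let@root] ((\v.((\w.4) v)) ((if false then (\y.(((\z.(\u.true)) false) (false && true))) else (\y.(((\z.(\u.true)) false) (false && true)))) (if true then 9 else 2)))
step 2: [if@1.0] ((\v.((\w.4) v)) ((\y.(((\z.(\u.true)) false) (false && true))) (if true then 9 else 2)))
step 3: [if@1.1] ((\v.((\w.4) v)) ((\y.(((\z.(\u.true)) false) (false && true))) 9))
step 4: [beta@1] ((\v.((\w.4) v)) (((\z.(\u.true)) false) (false && true)))
step 5: [beta@1.0] ((\v.((\w.4) v)) ((\u.true) (false && true)))
step 6: [delta@1.1] ((\v.((\w.4) v)) ((\u.true) false))
step 7: [beta@1] ((\v.((\w.4) v)) true)
step 8: [beta@root] ((\w.4) true)
step 9: [beta@root] 4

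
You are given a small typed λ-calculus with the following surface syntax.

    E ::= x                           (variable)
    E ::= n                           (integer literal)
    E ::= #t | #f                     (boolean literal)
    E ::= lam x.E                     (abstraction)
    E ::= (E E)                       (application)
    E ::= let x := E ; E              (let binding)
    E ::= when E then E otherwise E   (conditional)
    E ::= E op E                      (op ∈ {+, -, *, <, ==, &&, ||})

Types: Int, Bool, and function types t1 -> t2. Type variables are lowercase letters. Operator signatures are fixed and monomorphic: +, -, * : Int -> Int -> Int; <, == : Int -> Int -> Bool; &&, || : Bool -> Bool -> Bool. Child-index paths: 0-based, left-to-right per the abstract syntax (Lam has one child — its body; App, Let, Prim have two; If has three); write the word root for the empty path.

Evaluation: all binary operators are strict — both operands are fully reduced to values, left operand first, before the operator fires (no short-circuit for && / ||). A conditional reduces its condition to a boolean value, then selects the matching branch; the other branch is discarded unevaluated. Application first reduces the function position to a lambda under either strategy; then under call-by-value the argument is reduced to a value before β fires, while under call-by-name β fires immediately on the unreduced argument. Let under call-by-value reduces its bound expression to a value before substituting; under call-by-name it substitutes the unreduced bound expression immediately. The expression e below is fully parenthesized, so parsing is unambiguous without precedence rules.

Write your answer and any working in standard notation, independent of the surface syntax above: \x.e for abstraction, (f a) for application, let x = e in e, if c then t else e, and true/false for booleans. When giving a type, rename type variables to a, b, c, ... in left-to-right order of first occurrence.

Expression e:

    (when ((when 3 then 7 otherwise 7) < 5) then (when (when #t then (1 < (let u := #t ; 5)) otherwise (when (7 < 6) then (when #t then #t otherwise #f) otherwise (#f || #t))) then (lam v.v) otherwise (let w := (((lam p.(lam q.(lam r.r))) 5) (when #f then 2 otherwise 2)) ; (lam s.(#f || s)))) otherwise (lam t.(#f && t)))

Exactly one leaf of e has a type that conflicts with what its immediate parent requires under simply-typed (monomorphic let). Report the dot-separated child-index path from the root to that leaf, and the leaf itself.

Derivation:
  unify Int ~ Bool
  FAIL: mismatch Int ~ Bool

Answer: 0.0.0 : 3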